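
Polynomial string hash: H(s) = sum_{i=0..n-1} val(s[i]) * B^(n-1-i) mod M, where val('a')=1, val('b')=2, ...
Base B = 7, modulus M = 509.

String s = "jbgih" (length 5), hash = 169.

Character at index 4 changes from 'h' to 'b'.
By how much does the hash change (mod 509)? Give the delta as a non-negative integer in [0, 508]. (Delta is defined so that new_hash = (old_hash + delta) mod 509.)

Delta formula: (val(new) - val(old)) * B^(n-1-k) mod M
  val('b') - val('h') = 2 - 8 = -6
  B^(n-1-k) = 7^0 mod 509 = 1
  Delta = -6 * 1 mod 509 = 503

Answer: 503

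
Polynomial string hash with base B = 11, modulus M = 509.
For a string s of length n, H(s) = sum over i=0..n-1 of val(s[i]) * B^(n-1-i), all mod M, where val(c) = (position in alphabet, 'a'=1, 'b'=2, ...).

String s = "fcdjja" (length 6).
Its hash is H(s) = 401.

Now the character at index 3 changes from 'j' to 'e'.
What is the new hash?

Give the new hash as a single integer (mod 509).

val('j') = 10, val('e') = 5
Position k = 3, exponent = n-1-k = 2
B^2 mod M = 11^2 mod 509 = 121
Delta = (5 - 10) * 121 mod 509 = 413
New hash = (401 + 413) mod 509 = 305

Answer: 305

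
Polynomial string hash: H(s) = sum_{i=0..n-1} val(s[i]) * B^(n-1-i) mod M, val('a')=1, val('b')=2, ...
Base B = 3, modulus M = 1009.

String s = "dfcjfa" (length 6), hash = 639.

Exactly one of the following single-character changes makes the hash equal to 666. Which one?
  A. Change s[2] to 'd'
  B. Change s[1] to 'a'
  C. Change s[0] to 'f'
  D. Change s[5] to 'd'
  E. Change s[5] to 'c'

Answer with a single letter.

Answer: A

Derivation:
Option A: s[2]='c'->'d', delta=(4-3)*3^3 mod 1009 = 27, hash=639+27 mod 1009 = 666 <-- target
Option B: s[1]='f'->'a', delta=(1-6)*3^4 mod 1009 = 604, hash=639+604 mod 1009 = 234
Option C: s[0]='d'->'f', delta=(6-4)*3^5 mod 1009 = 486, hash=639+486 mod 1009 = 116
Option D: s[5]='a'->'d', delta=(4-1)*3^0 mod 1009 = 3, hash=639+3 mod 1009 = 642
Option E: s[5]='a'->'c', delta=(3-1)*3^0 mod 1009 = 2, hash=639+2 mod 1009 = 641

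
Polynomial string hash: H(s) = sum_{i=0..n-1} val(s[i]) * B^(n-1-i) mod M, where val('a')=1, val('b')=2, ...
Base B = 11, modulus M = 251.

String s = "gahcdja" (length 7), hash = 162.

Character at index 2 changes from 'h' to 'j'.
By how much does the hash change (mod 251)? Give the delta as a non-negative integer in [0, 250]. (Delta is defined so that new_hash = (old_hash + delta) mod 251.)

Delta formula: (val(new) - val(old)) * B^(n-1-k) mod M
  val('j') - val('h') = 10 - 8 = 2
  B^(n-1-k) = 11^4 mod 251 = 83
  Delta = 2 * 83 mod 251 = 166

Answer: 166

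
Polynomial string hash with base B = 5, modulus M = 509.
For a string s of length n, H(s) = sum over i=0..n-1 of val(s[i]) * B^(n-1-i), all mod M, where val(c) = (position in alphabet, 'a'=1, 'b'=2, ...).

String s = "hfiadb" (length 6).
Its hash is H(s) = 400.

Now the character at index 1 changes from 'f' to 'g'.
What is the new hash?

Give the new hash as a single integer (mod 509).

val('f') = 6, val('g') = 7
Position k = 1, exponent = n-1-k = 4
B^4 mod M = 5^4 mod 509 = 116
Delta = (7 - 6) * 116 mod 509 = 116
New hash = (400 + 116) mod 509 = 7

Answer: 7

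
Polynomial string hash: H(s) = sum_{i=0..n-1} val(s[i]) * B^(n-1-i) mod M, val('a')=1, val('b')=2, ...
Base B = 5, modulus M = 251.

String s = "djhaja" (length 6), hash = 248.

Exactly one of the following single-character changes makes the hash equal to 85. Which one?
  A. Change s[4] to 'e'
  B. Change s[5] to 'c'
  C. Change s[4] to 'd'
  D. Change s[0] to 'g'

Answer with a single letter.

Option A: s[4]='j'->'e', delta=(5-10)*5^1 mod 251 = 226, hash=248+226 mod 251 = 223
Option B: s[5]='a'->'c', delta=(3-1)*5^0 mod 251 = 2, hash=248+2 mod 251 = 250
Option C: s[4]='j'->'d', delta=(4-10)*5^1 mod 251 = 221, hash=248+221 mod 251 = 218
Option D: s[0]='d'->'g', delta=(7-4)*5^5 mod 251 = 88, hash=248+88 mod 251 = 85 <-- target

Answer: D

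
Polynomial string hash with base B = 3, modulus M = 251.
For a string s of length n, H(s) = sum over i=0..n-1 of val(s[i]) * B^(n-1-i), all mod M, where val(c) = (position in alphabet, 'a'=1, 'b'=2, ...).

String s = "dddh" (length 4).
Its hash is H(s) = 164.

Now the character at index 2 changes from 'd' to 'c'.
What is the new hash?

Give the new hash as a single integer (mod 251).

Answer: 161

Derivation:
val('d') = 4, val('c') = 3
Position k = 2, exponent = n-1-k = 1
B^1 mod M = 3^1 mod 251 = 3
Delta = (3 - 4) * 3 mod 251 = 248
New hash = (164 + 248) mod 251 = 161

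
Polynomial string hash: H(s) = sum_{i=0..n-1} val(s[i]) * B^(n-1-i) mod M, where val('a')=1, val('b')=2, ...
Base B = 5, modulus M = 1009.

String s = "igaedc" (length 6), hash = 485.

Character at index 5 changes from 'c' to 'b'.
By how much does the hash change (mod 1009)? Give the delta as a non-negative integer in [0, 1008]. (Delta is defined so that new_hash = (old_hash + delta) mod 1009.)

Answer: 1008

Derivation:
Delta formula: (val(new) - val(old)) * B^(n-1-k) mod M
  val('b') - val('c') = 2 - 3 = -1
  B^(n-1-k) = 5^0 mod 1009 = 1
  Delta = -1 * 1 mod 1009 = 1008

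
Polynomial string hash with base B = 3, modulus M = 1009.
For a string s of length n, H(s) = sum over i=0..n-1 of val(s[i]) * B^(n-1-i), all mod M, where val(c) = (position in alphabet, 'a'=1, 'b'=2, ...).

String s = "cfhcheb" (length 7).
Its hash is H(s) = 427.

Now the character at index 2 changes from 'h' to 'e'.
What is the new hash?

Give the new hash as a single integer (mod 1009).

Answer: 184

Derivation:
val('h') = 8, val('e') = 5
Position k = 2, exponent = n-1-k = 4
B^4 mod M = 3^4 mod 1009 = 81
Delta = (5 - 8) * 81 mod 1009 = 766
New hash = (427 + 766) mod 1009 = 184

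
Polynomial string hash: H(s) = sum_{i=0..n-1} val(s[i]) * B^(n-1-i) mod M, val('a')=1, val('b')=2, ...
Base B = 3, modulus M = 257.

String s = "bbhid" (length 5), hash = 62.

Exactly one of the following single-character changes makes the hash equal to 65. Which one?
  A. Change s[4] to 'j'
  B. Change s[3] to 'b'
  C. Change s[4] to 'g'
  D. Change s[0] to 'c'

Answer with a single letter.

Option A: s[4]='d'->'j', delta=(10-4)*3^0 mod 257 = 6, hash=62+6 mod 257 = 68
Option B: s[3]='i'->'b', delta=(2-9)*3^1 mod 257 = 236, hash=62+236 mod 257 = 41
Option C: s[4]='d'->'g', delta=(7-4)*3^0 mod 257 = 3, hash=62+3 mod 257 = 65 <-- target
Option D: s[0]='b'->'c', delta=(3-2)*3^4 mod 257 = 81, hash=62+81 mod 257 = 143

Answer: C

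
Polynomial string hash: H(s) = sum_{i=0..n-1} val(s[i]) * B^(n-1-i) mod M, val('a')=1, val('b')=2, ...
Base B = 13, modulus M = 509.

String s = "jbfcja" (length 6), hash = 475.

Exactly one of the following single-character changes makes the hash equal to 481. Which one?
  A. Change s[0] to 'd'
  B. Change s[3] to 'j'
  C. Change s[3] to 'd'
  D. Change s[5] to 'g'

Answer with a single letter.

Option A: s[0]='j'->'d', delta=(4-10)*13^5 mod 509 = 135, hash=475+135 mod 509 = 101
Option B: s[3]='c'->'j', delta=(10-3)*13^2 mod 509 = 165, hash=475+165 mod 509 = 131
Option C: s[3]='c'->'d', delta=(4-3)*13^2 mod 509 = 169, hash=475+169 mod 509 = 135
Option D: s[5]='a'->'g', delta=(7-1)*13^0 mod 509 = 6, hash=475+6 mod 509 = 481 <-- target

Answer: D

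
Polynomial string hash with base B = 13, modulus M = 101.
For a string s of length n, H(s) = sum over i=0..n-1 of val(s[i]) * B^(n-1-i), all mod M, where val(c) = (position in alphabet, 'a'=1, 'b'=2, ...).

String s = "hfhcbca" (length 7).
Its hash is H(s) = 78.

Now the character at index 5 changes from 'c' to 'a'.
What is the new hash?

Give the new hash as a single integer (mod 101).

val('c') = 3, val('a') = 1
Position k = 5, exponent = n-1-k = 1
B^1 mod M = 13^1 mod 101 = 13
Delta = (1 - 3) * 13 mod 101 = 75
New hash = (78 + 75) mod 101 = 52

Answer: 52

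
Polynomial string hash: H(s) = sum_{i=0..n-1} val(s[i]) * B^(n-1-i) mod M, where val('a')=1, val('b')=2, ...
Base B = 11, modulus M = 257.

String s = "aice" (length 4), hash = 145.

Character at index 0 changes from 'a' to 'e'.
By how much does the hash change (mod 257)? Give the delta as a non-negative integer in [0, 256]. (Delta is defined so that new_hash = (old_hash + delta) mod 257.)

Answer: 184

Derivation:
Delta formula: (val(new) - val(old)) * B^(n-1-k) mod M
  val('e') - val('a') = 5 - 1 = 4
  B^(n-1-k) = 11^3 mod 257 = 46
  Delta = 4 * 46 mod 257 = 184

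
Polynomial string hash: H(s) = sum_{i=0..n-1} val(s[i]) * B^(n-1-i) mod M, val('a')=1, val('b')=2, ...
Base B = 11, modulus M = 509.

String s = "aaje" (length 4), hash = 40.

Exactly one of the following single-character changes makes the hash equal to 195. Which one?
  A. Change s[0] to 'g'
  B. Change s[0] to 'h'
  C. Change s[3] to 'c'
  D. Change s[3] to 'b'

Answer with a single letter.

Answer: B

Derivation:
Option A: s[0]='a'->'g', delta=(7-1)*11^3 mod 509 = 351, hash=40+351 mod 509 = 391
Option B: s[0]='a'->'h', delta=(8-1)*11^3 mod 509 = 155, hash=40+155 mod 509 = 195 <-- target
Option C: s[3]='e'->'c', delta=(3-5)*11^0 mod 509 = 507, hash=40+507 mod 509 = 38
Option D: s[3]='e'->'b', delta=(2-5)*11^0 mod 509 = 506, hash=40+506 mod 509 = 37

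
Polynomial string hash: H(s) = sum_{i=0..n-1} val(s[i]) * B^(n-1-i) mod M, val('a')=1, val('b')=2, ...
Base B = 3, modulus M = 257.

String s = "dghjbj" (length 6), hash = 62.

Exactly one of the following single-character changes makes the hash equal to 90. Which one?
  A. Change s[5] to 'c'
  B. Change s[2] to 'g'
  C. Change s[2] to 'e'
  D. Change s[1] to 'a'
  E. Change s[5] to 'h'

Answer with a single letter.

Option A: s[5]='j'->'c', delta=(3-10)*3^0 mod 257 = 250, hash=62+250 mod 257 = 55
Option B: s[2]='h'->'g', delta=(7-8)*3^3 mod 257 = 230, hash=62+230 mod 257 = 35
Option C: s[2]='h'->'e', delta=(5-8)*3^3 mod 257 = 176, hash=62+176 mod 257 = 238
Option D: s[1]='g'->'a', delta=(1-7)*3^4 mod 257 = 28, hash=62+28 mod 257 = 90 <-- target
Option E: s[5]='j'->'h', delta=(8-10)*3^0 mod 257 = 255, hash=62+255 mod 257 = 60

Answer: D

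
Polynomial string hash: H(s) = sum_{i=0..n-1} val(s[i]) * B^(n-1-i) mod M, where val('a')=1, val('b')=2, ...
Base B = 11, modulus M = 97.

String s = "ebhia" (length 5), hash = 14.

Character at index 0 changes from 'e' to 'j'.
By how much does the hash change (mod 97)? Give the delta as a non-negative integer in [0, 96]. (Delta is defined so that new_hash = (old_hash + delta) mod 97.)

Answer: 67

Derivation:
Delta formula: (val(new) - val(old)) * B^(n-1-k) mod M
  val('j') - val('e') = 10 - 5 = 5
  B^(n-1-k) = 11^4 mod 97 = 91
  Delta = 5 * 91 mod 97 = 67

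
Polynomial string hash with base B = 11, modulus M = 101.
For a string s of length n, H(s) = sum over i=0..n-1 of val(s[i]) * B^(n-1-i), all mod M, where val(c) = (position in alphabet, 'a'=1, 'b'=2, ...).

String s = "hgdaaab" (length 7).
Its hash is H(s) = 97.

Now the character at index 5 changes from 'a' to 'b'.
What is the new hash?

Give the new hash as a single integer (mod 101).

val('a') = 1, val('b') = 2
Position k = 5, exponent = n-1-k = 1
B^1 mod M = 11^1 mod 101 = 11
Delta = (2 - 1) * 11 mod 101 = 11
New hash = (97 + 11) mod 101 = 7

Answer: 7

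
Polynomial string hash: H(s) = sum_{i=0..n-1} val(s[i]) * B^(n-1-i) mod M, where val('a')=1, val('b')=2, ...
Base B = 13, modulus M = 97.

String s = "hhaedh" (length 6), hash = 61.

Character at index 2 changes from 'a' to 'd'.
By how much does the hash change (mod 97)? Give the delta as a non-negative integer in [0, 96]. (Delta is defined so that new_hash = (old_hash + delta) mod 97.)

Answer: 92

Derivation:
Delta formula: (val(new) - val(old)) * B^(n-1-k) mod M
  val('d') - val('a') = 4 - 1 = 3
  B^(n-1-k) = 13^3 mod 97 = 63
  Delta = 3 * 63 mod 97 = 92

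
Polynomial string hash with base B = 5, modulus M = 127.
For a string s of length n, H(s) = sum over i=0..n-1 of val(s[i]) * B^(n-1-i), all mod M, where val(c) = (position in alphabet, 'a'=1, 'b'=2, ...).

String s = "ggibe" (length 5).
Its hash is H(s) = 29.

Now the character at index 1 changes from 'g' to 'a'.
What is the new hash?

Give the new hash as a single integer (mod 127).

val('g') = 7, val('a') = 1
Position k = 1, exponent = n-1-k = 3
B^3 mod M = 5^3 mod 127 = 125
Delta = (1 - 7) * 125 mod 127 = 12
New hash = (29 + 12) mod 127 = 41

Answer: 41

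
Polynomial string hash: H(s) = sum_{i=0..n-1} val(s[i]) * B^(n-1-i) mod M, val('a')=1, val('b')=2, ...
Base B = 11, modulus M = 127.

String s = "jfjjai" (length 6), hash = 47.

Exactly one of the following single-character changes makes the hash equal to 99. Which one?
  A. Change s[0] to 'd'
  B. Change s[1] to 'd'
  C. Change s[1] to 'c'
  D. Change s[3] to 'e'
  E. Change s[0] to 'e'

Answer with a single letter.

Answer: E

Derivation:
Option A: s[0]='j'->'d', delta=(4-10)*11^5 mod 127 = 37, hash=47+37 mod 127 = 84
Option B: s[1]='f'->'d', delta=(4-6)*11^4 mod 127 = 55, hash=47+55 mod 127 = 102
Option C: s[1]='f'->'c', delta=(3-6)*11^4 mod 127 = 19, hash=47+19 mod 127 = 66
Option D: s[3]='j'->'e', delta=(5-10)*11^2 mod 127 = 30, hash=47+30 mod 127 = 77
Option E: s[0]='j'->'e', delta=(5-10)*11^5 mod 127 = 52, hash=47+52 mod 127 = 99 <-- target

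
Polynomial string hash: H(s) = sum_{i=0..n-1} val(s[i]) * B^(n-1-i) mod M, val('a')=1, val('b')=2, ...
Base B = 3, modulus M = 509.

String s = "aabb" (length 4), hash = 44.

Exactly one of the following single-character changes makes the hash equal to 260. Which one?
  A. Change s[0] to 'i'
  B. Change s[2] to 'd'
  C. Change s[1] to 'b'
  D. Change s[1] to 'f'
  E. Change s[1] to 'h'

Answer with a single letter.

Answer: A

Derivation:
Option A: s[0]='a'->'i', delta=(9-1)*3^3 mod 509 = 216, hash=44+216 mod 509 = 260 <-- target
Option B: s[2]='b'->'d', delta=(4-2)*3^1 mod 509 = 6, hash=44+6 mod 509 = 50
Option C: s[1]='a'->'b', delta=(2-1)*3^2 mod 509 = 9, hash=44+9 mod 509 = 53
Option D: s[1]='a'->'f', delta=(6-1)*3^2 mod 509 = 45, hash=44+45 mod 509 = 89
Option E: s[1]='a'->'h', delta=(8-1)*3^2 mod 509 = 63, hash=44+63 mod 509 = 107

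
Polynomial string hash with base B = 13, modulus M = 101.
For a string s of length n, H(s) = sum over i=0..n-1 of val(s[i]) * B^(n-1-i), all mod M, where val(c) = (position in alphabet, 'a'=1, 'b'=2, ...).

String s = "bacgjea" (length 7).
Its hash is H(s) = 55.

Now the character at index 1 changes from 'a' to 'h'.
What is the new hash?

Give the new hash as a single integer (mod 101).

Answer: 73

Derivation:
val('a') = 1, val('h') = 8
Position k = 1, exponent = n-1-k = 5
B^5 mod M = 13^5 mod 101 = 17
Delta = (8 - 1) * 17 mod 101 = 18
New hash = (55 + 18) mod 101 = 73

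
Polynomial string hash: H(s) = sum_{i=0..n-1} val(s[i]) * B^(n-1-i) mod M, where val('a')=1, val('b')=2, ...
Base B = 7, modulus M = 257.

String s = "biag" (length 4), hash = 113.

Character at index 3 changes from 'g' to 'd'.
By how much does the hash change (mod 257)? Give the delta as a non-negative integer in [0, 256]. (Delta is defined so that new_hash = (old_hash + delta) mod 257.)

Delta formula: (val(new) - val(old)) * B^(n-1-k) mod M
  val('d') - val('g') = 4 - 7 = -3
  B^(n-1-k) = 7^0 mod 257 = 1
  Delta = -3 * 1 mod 257 = 254

Answer: 254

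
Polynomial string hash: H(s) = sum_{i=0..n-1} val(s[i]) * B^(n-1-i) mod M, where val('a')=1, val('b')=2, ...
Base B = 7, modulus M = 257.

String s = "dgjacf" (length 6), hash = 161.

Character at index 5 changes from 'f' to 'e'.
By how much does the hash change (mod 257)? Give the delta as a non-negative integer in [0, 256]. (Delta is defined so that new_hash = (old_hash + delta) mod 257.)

Answer: 256

Derivation:
Delta formula: (val(new) - val(old)) * B^(n-1-k) mod M
  val('e') - val('f') = 5 - 6 = -1
  B^(n-1-k) = 7^0 mod 257 = 1
  Delta = -1 * 1 mod 257 = 256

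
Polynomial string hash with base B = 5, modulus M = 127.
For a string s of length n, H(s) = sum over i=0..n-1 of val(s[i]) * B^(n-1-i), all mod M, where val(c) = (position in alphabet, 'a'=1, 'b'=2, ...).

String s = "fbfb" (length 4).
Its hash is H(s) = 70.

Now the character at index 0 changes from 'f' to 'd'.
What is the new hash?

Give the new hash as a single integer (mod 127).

val('f') = 6, val('d') = 4
Position k = 0, exponent = n-1-k = 3
B^3 mod M = 5^3 mod 127 = 125
Delta = (4 - 6) * 125 mod 127 = 4
New hash = (70 + 4) mod 127 = 74

Answer: 74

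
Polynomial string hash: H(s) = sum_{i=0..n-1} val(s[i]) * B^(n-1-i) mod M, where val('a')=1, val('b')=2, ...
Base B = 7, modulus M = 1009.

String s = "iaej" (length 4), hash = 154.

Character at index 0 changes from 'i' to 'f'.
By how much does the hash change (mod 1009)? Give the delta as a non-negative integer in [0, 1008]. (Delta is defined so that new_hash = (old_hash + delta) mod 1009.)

Answer: 989

Derivation:
Delta formula: (val(new) - val(old)) * B^(n-1-k) mod M
  val('f') - val('i') = 6 - 9 = -3
  B^(n-1-k) = 7^3 mod 1009 = 343
  Delta = -3 * 343 mod 1009 = 989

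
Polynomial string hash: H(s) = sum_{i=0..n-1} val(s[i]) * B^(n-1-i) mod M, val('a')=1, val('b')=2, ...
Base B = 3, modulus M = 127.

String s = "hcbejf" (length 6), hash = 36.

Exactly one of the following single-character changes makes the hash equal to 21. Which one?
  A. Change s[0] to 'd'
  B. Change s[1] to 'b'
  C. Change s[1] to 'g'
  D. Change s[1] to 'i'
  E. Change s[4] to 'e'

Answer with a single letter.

Answer: E

Derivation:
Option A: s[0]='h'->'d', delta=(4-8)*3^5 mod 127 = 44, hash=36+44 mod 127 = 80
Option B: s[1]='c'->'b', delta=(2-3)*3^4 mod 127 = 46, hash=36+46 mod 127 = 82
Option C: s[1]='c'->'g', delta=(7-3)*3^4 mod 127 = 70, hash=36+70 mod 127 = 106
Option D: s[1]='c'->'i', delta=(9-3)*3^4 mod 127 = 105, hash=36+105 mod 127 = 14
Option E: s[4]='j'->'e', delta=(5-10)*3^1 mod 127 = 112, hash=36+112 mod 127 = 21 <-- target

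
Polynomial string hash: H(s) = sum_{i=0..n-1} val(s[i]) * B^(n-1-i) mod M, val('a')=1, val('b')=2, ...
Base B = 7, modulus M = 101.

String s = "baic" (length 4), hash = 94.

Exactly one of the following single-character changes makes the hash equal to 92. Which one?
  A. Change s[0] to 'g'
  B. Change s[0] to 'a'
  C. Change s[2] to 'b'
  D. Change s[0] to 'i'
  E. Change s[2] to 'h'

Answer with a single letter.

Answer: A

Derivation:
Option A: s[0]='b'->'g', delta=(7-2)*7^3 mod 101 = 99, hash=94+99 mod 101 = 92 <-- target
Option B: s[0]='b'->'a', delta=(1-2)*7^3 mod 101 = 61, hash=94+61 mod 101 = 54
Option C: s[2]='i'->'b', delta=(2-9)*7^1 mod 101 = 52, hash=94+52 mod 101 = 45
Option D: s[0]='b'->'i', delta=(9-2)*7^3 mod 101 = 78, hash=94+78 mod 101 = 71
Option E: s[2]='i'->'h', delta=(8-9)*7^1 mod 101 = 94, hash=94+94 mod 101 = 87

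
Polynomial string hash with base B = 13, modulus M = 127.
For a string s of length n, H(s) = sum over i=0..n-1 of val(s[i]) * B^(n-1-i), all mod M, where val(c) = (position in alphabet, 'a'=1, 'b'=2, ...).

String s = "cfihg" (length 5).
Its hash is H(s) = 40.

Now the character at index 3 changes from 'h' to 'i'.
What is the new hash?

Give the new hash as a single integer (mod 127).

val('h') = 8, val('i') = 9
Position k = 3, exponent = n-1-k = 1
B^1 mod M = 13^1 mod 127 = 13
Delta = (9 - 8) * 13 mod 127 = 13
New hash = (40 + 13) mod 127 = 53

Answer: 53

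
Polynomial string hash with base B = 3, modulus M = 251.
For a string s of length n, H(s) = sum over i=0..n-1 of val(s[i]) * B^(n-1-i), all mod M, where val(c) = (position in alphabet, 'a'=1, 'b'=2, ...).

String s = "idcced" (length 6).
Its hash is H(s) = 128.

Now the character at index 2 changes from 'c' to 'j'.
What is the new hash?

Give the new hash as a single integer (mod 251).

val('c') = 3, val('j') = 10
Position k = 2, exponent = n-1-k = 3
B^3 mod M = 3^3 mod 251 = 27
Delta = (10 - 3) * 27 mod 251 = 189
New hash = (128 + 189) mod 251 = 66

Answer: 66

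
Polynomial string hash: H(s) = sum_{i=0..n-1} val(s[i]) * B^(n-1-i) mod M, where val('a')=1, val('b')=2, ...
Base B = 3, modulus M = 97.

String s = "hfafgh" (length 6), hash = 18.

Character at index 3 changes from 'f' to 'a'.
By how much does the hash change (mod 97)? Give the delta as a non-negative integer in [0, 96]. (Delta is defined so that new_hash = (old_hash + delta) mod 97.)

Delta formula: (val(new) - val(old)) * B^(n-1-k) mod M
  val('a') - val('f') = 1 - 6 = -5
  B^(n-1-k) = 3^2 mod 97 = 9
  Delta = -5 * 9 mod 97 = 52

Answer: 52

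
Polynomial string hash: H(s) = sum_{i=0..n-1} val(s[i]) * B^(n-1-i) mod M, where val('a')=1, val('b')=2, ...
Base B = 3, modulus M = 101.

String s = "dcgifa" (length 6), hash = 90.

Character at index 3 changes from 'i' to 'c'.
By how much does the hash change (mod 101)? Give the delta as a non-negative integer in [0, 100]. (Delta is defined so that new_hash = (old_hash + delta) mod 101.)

Delta formula: (val(new) - val(old)) * B^(n-1-k) mod M
  val('c') - val('i') = 3 - 9 = -6
  B^(n-1-k) = 3^2 mod 101 = 9
  Delta = -6 * 9 mod 101 = 47

Answer: 47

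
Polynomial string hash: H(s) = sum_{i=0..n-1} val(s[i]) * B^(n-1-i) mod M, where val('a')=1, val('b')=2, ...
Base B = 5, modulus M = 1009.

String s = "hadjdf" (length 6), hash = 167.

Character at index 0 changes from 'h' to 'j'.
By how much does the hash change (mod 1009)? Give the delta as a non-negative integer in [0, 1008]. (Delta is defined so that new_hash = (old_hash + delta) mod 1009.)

Delta formula: (val(new) - val(old)) * B^(n-1-k) mod M
  val('j') - val('h') = 10 - 8 = 2
  B^(n-1-k) = 5^5 mod 1009 = 98
  Delta = 2 * 98 mod 1009 = 196

Answer: 196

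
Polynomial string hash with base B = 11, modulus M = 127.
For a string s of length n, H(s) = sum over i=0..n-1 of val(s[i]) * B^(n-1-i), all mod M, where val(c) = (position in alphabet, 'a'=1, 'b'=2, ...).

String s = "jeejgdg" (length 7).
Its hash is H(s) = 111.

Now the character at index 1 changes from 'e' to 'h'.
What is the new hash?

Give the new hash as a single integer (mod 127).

val('e') = 5, val('h') = 8
Position k = 1, exponent = n-1-k = 5
B^5 mod M = 11^5 mod 127 = 15
Delta = (8 - 5) * 15 mod 127 = 45
New hash = (111 + 45) mod 127 = 29

Answer: 29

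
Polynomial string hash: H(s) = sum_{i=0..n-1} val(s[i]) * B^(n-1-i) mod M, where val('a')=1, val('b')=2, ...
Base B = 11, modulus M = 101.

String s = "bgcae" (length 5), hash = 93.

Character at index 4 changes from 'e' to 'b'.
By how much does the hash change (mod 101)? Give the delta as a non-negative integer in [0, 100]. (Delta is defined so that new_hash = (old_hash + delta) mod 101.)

Answer: 98

Derivation:
Delta formula: (val(new) - val(old)) * B^(n-1-k) mod M
  val('b') - val('e') = 2 - 5 = -3
  B^(n-1-k) = 11^0 mod 101 = 1
  Delta = -3 * 1 mod 101 = 98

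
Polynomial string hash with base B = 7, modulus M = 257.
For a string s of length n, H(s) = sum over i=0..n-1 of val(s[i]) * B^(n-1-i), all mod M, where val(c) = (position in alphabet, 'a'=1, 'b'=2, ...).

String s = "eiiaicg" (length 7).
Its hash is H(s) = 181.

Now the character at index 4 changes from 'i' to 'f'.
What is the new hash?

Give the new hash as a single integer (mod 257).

val('i') = 9, val('f') = 6
Position k = 4, exponent = n-1-k = 2
B^2 mod M = 7^2 mod 257 = 49
Delta = (6 - 9) * 49 mod 257 = 110
New hash = (181 + 110) mod 257 = 34

Answer: 34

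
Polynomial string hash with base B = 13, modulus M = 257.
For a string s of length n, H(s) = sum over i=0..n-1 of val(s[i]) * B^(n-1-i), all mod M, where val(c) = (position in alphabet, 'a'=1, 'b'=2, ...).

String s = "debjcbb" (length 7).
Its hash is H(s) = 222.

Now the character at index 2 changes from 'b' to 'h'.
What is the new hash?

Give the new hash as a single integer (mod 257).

val('b') = 2, val('h') = 8
Position k = 2, exponent = n-1-k = 4
B^4 mod M = 13^4 mod 257 = 34
Delta = (8 - 2) * 34 mod 257 = 204
New hash = (222 + 204) mod 257 = 169

Answer: 169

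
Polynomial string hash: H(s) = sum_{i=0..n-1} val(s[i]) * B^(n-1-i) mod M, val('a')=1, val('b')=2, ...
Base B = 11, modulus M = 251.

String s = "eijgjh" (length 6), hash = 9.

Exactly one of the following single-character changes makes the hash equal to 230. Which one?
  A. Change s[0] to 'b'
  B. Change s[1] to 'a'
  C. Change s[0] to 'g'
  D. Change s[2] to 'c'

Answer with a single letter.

Option A: s[0]='e'->'b', delta=(2-5)*11^5 mod 251 = 22, hash=9+22 mod 251 = 31
Option B: s[1]='i'->'a', delta=(1-9)*11^4 mod 251 = 89, hash=9+89 mod 251 = 98
Option C: s[0]='e'->'g', delta=(7-5)*11^5 mod 251 = 69, hash=9+69 mod 251 = 78
Option D: s[2]='j'->'c', delta=(3-10)*11^3 mod 251 = 221, hash=9+221 mod 251 = 230 <-- target

Answer: D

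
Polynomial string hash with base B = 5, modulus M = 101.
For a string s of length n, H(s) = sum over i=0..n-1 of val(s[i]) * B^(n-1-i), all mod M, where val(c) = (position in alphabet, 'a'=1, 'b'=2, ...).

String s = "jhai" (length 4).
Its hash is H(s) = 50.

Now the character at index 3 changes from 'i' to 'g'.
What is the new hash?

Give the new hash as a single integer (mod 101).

Answer: 48

Derivation:
val('i') = 9, val('g') = 7
Position k = 3, exponent = n-1-k = 0
B^0 mod M = 5^0 mod 101 = 1
Delta = (7 - 9) * 1 mod 101 = 99
New hash = (50 + 99) mod 101 = 48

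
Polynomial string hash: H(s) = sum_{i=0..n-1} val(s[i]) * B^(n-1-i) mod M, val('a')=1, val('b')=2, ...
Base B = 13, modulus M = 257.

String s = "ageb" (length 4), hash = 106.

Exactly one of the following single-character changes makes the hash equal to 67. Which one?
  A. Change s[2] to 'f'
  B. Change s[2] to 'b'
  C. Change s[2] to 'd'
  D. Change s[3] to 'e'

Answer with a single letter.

Option A: s[2]='e'->'f', delta=(6-5)*13^1 mod 257 = 13, hash=106+13 mod 257 = 119
Option B: s[2]='e'->'b', delta=(2-5)*13^1 mod 257 = 218, hash=106+218 mod 257 = 67 <-- target
Option C: s[2]='e'->'d', delta=(4-5)*13^1 mod 257 = 244, hash=106+244 mod 257 = 93
Option D: s[3]='b'->'e', delta=(5-2)*13^0 mod 257 = 3, hash=106+3 mod 257 = 109

Answer: B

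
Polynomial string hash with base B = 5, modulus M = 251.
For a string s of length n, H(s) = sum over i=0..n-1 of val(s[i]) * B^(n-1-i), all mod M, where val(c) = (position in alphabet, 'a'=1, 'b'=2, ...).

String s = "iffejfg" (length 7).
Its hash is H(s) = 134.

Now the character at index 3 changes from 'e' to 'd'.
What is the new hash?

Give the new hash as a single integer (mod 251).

Answer: 9

Derivation:
val('e') = 5, val('d') = 4
Position k = 3, exponent = n-1-k = 3
B^3 mod M = 5^3 mod 251 = 125
Delta = (4 - 5) * 125 mod 251 = 126
New hash = (134 + 126) mod 251 = 9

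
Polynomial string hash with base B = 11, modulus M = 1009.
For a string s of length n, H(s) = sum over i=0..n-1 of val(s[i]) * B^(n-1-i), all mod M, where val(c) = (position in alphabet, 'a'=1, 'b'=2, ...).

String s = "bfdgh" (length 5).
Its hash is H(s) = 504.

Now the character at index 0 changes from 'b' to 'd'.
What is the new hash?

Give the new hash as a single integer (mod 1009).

Answer: 525

Derivation:
val('b') = 2, val('d') = 4
Position k = 0, exponent = n-1-k = 4
B^4 mod M = 11^4 mod 1009 = 515
Delta = (4 - 2) * 515 mod 1009 = 21
New hash = (504 + 21) mod 1009 = 525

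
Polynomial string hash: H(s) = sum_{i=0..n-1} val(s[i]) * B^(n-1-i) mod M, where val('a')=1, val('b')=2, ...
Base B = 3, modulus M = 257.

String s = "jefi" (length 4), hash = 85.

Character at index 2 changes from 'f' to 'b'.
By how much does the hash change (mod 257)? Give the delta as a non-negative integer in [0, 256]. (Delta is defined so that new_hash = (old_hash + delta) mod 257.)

Delta formula: (val(new) - val(old)) * B^(n-1-k) mod M
  val('b') - val('f') = 2 - 6 = -4
  B^(n-1-k) = 3^1 mod 257 = 3
  Delta = -4 * 3 mod 257 = 245

Answer: 245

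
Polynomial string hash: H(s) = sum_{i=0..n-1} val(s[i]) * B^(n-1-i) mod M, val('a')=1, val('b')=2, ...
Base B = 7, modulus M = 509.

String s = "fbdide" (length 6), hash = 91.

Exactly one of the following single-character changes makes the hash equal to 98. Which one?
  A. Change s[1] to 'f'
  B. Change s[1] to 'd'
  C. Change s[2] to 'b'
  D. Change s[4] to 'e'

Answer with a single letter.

Option A: s[1]='b'->'f', delta=(6-2)*7^4 mod 509 = 442, hash=91+442 mod 509 = 24
Option B: s[1]='b'->'d', delta=(4-2)*7^4 mod 509 = 221, hash=91+221 mod 509 = 312
Option C: s[2]='d'->'b', delta=(2-4)*7^3 mod 509 = 332, hash=91+332 mod 509 = 423
Option D: s[4]='d'->'e', delta=(5-4)*7^1 mod 509 = 7, hash=91+7 mod 509 = 98 <-- target

Answer: D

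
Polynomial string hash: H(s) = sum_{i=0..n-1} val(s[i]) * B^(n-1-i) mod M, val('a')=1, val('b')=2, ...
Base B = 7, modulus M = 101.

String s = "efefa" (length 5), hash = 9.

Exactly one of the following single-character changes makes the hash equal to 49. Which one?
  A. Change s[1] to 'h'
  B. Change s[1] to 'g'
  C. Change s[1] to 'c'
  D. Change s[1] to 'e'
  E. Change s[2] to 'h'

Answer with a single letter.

Option A: s[1]='f'->'h', delta=(8-6)*7^3 mod 101 = 80, hash=9+80 mod 101 = 89
Option B: s[1]='f'->'g', delta=(7-6)*7^3 mod 101 = 40, hash=9+40 mod 101 = 49 <-- target
Option C: s[1]='f'->'c', delta=(3-6)*7^3 mod 101 = 82, hash=9+82 mod 101 = 91
Option D: s[1]='f'->'e', delta=(5-6)*7^3 mod 101 = 61, hash=9+61 mod 101 = 70
Option E: s[2]='e'->'h', delta=(8-5)*7^2 mod 101 = 46, hash=9+46 mod 101 = 55

Answer: B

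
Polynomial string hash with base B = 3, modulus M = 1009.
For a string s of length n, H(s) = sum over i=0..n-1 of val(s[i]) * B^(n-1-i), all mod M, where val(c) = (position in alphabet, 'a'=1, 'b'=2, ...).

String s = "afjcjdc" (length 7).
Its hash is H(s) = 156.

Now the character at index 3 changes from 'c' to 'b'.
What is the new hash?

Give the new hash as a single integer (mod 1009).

Answer: 129

Derivation:
val('c') = 3, val('b') = 2
Position k = 3, exponent = n-1-k = 3
B^3 mod M = 3^3 mod 1009 = 27
Delta = (2 - 3) * 27 mod 1009 = 982
New hash = (156 + 982) mod 1009 = 129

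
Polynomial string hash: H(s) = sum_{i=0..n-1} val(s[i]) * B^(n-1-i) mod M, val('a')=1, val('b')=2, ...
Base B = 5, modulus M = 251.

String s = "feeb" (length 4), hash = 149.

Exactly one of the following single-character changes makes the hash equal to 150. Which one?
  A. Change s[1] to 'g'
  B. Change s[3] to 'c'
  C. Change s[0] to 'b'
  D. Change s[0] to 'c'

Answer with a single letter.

Option A: s[1]='e'->'g', delta=(7-5)*5^2 mod 251 = 50, hash=149+50 mod 251 = 199
Option B: s[3]='b'->'c', delta=(3-2)*5^0 mod 251 = 1, hash=149+1 mod 251 = 150 <-- target
Option C: s[0]='f'->'b', delta=(2-6)*5^3 mod 251 = 2, hash=149+2 mod 251 = 151
Option D: s[0]='f'->'c', delta=(3-6)*5^3 mod 251 = 127, hash=149+127 mod 251 = 25

Answer: B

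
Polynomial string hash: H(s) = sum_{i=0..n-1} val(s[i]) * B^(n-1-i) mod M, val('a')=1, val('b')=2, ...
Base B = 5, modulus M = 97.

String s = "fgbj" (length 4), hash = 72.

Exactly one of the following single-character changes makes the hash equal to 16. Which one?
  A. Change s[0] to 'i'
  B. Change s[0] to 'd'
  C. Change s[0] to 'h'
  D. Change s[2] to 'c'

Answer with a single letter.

Answer: B

Derivation:
Option A: s[0]='f'->'i', delta=(9-6)*5^3 mod 97 = 84, hash=72+84 mod 97 = 59
Option B: s[0]='f'->'d', delta=(4-6)*5^3 mod 97 = 41, hash=72+41 mod 97 = 16 <-- target
Option C: s[0]='f'->'h', delta=(8-6)*5^3 mod 97 = 56, hash=72+56 mod 97 = 31
Option D: s[2]='b'->'c', delta=(3-2)*5^1 mod 97 = 5, hash=72+5 mod 97 = 77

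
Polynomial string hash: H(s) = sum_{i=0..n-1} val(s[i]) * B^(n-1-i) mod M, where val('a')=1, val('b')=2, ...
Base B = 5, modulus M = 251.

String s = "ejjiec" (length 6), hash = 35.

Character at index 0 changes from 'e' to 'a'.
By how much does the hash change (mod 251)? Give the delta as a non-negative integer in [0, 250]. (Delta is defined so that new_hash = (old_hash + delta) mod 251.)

Answer: 50

Derivation:
Delta formula: (val(new) - val(old)) * B^(n-1-k) mod M
  val('a') - val('e') = 1 - 5 = -4
  B^(n-1-k) = 5^5 mod 251 = 113
  Delta = -4 * 113 mod 251 = 50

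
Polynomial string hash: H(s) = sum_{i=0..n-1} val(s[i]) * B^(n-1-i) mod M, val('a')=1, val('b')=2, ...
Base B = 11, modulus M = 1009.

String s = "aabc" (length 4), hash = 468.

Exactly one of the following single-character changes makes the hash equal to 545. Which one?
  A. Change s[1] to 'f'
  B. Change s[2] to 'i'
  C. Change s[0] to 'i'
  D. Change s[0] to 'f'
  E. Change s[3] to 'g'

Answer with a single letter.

Option A: s[1]='a'->'f', delta=(6-1)*11^2 mod 1009 = 605, hash=468+605 mod 1009 = 64
Option B: s[2]='b'->'i', delta=(9-2)*11^1 mod 1009 = 77, hash=468+77 mod 1009 = 545 <-- target
Option C: s[0]='a'->'i', delta=(9-1)*11^3 mod 1009 = 558, hash=468+558 mod 1009 = 17
Option D: s[0]='a'->'f', delta=(6-1)*11^3 mod 1009 = 601, hash=468+601 mod 1009 = 60
Option E: s[3]='c'->'g', delta=(7-3)*11^0 mod 1009 = 4, hash=468+4 mod 1009 = 472

Answer: B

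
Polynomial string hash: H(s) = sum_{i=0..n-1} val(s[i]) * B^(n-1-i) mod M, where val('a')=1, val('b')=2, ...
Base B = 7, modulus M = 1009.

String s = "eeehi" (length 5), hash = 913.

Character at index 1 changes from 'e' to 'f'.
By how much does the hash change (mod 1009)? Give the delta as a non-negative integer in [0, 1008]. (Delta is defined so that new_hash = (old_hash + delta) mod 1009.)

Answer: 343

Derivation:
Delta formula: (val(new) - val(old)) * B^(n-1-k) mod M
  val('f') - val('e') = 6 - 5 = 1
  B^(n-1-k) = 7^3 mod 1009 = 343
  Delta = 1 * 343 mod 1009 = 343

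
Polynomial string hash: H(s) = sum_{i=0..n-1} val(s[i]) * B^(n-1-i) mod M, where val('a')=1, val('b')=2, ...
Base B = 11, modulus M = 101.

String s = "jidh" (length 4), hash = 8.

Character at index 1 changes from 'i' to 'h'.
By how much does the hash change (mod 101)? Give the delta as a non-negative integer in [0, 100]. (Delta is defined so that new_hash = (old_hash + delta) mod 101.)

Answer: 81

Derivation:
Delta formula: (val(new) - val(old)) * B^(n-1-k) mod M
  val('h') - val('i') = 8 - 9 = -1
  B^(n-1-k) = 11^2 mod 101 = 20
  Delta = -1 * 20 mod 101 = 81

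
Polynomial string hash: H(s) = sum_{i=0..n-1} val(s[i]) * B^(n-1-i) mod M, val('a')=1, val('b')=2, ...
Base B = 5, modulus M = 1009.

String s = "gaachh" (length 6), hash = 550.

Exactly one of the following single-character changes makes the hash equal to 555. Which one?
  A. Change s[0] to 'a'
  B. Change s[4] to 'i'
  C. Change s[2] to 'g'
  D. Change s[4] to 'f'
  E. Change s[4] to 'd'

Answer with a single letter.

Option A: s[0]='g'->'a', delta=(1-7)*5^5 mod 1009 = 421, hash=550+421 mod 1009 = 971
Option B: s[4]='h'->'i', delta=(9-8)*5^1 mod 1009 = 5, hash=550+5 mod 1009 = 555 <-- target
Option C: s[2]='a'->'g', delta=(7-1)*5^3 mod 1009 = 750, hash=550+750 mod 1009 = 291
Option D: s[4]='h'->'f', delta=(6-8)*5^1 mod 1009 = 999, hash=550+999 mod 1009 = 540
Option E: s[4]='h'->'d', delta=(4-8)*5^1 mod 1009 = 989, hash=550+989 mod 1009 = 530

Answer: B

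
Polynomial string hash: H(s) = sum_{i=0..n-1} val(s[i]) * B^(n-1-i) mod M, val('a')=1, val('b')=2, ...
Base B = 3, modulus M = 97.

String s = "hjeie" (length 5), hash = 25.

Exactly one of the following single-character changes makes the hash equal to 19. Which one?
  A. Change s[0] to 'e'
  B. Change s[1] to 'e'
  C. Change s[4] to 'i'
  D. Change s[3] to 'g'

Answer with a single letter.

Option A: s[0]='h'->'e', delta=(5-8)*3^4 mod 97 = 48, hash=25+48 mod 97 = 73
Option B: s[1]='j'->'e', delta=(5-10)*3^3 mod 97 = 59, hash=25+59 mod 97 = 84
Option C: s[4]='e'->'i', delta=(9-5)*3^0 mod 97 = 4, hash=25+4 mod 97 = 29
Option D: s[3]='i'->'g', delta=(7-9)*3^1 mod 97 = 91, hash=25+91 mod 97 = 19 <-- target

Answer: D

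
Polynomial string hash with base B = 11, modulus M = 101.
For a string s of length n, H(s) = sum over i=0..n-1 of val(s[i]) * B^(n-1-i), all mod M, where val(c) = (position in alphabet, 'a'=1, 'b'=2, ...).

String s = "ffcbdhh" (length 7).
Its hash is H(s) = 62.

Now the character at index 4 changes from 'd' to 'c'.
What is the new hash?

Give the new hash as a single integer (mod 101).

Answer: 42

Derivation:
val('d') = 4, val('c') = 3
Position k = 4, exponent = n-1-k = 2
B^2 mod M = 11^2 mod 101 = 20
Delta = (3 - 4) * 20 mod 101 = 81
New hash = (62 + 81) mod 101 = 42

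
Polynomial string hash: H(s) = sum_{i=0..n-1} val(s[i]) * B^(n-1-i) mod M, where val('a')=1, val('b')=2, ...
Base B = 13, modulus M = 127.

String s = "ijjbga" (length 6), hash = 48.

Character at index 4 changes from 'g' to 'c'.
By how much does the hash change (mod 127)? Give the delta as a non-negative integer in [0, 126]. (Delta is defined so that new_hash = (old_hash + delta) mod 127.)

Answer: 75

Derivation:
Delta formula: (val(new) - val(old)) * B^(n-1-k) mod M
  val('c') - val('g') = 3 - 7 = -4
  B^(n-1-k) = 13^1 mod 127 = 13
  Delta = -4 * 13 mod 127 = 75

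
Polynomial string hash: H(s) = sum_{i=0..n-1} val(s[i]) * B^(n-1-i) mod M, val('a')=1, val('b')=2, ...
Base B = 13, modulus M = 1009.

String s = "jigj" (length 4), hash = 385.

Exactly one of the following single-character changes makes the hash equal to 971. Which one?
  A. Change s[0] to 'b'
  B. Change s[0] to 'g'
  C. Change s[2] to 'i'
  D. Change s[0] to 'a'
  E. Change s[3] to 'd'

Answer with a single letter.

Option A: s[0]='j'->'b', delta=(2-10)*13^3 mod 1009 = 586, hash=385+586 mod 1009 = 971 <-- target
Option B: s[0]='j'->'g', delta=(7-10)*13^3 mod 1009 = 472, hash=385+472 mod 1009 = 857
Option C: s[2]='g'->'i', delta=(9-7)*13^1 mod 1009 = 26, hash=385+26 mod 1009 = 411
Option D: s[0]='j'->'a', delta=(1-10)*13^3 mod 1009 = 407, hash=385+407 mod 1009 = 792
Option E: s[3]='j'->'d', delta=(4-10)*13^0 mod 1009 = 1003, hash=385+1003 mod 1009 = 379

Answer: A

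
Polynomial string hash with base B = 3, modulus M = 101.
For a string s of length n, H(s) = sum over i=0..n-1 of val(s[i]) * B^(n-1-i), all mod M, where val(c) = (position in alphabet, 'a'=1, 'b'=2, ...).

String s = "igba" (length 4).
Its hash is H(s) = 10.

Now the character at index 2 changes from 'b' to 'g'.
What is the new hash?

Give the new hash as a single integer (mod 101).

Answer: 25

Derivation:
val('b') = 2, val('g') = 7
Position k = 2, exponent = n-1-k = 1
B^1 mod M = 3^1 mod 101 = 3
Delta = (7 - 2) * 3 mod 101 = 15
New hash = (10 + 15) mod 101 = 25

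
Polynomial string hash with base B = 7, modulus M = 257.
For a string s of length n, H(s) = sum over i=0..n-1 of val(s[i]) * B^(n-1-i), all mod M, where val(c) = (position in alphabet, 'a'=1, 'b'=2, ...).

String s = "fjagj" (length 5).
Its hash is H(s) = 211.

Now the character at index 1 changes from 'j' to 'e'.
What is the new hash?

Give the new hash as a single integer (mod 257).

Answer: 38

Derivation:
val('j') = 10, val('e') = 5
Position k = 1, exponent = n-1-k = 3
B^3 mod M = 7^3 mod 257 = 86
Delta = (5 - 10) * 86 mod 257 = 84
New hash = (211 + 84) mod 257 = 38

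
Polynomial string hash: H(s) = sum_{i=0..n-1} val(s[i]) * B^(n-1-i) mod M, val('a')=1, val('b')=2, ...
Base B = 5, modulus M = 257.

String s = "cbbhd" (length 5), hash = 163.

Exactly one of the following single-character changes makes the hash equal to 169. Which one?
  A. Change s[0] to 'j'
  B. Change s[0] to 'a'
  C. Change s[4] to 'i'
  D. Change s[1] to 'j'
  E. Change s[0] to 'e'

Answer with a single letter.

Option A: s[0]='c'->'j', delta=(10-3)*5^4 mod 257 = 6, hash=163+6 mod 257 = 169 <-- target
Option B: s[0]='c'->'a', delta=(1-3)*5^4 mod 257 = 35, hash=163+35 mod 257 = 198
Option C: s[4]='d'->'i', delta=(9-4)*5^0 mod 257 = 5, hash=163+5 mod 257 = 168
Option D: s[1]='b'->'j', delta=(10-2)*5^3 mod 257 = 229, hash=163+229 mod 257 = 135
Option E: s[0]='c'->'e', delta=(5-3)*5^4 mod 257 = 222, hash=163+222 mod 257 = 128

Answer: A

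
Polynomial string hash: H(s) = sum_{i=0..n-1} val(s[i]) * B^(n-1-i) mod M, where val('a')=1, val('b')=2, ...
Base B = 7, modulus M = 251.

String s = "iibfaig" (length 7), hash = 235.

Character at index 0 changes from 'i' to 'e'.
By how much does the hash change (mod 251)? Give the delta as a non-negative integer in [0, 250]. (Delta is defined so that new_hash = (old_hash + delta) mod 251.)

Answer: 29

Derivation:
Delta formula: (val(new) - val(old)) * B^(n-1-k) mod M
  val('e') - val('i') = 5 - 9 = -4
  B^(n-1-k) = 7^6 mod 251 = 181
  Delta = -4 * 181 mod 251 = 29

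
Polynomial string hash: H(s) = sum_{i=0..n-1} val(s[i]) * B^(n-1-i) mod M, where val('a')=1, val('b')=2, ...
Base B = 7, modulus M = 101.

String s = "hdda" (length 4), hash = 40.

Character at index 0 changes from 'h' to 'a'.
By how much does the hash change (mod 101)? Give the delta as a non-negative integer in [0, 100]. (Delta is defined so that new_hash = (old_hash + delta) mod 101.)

Answer: 23

Derivation:
Delta formula: (val(new) - val(old)) * B^(n-1-k) mod M
  val('a') - val('h') = 1 - 8 = -7
  B^(n-1-k) = 7^3 mod 101 = 40
  Delta = -7 * 40 mod 101 = 23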